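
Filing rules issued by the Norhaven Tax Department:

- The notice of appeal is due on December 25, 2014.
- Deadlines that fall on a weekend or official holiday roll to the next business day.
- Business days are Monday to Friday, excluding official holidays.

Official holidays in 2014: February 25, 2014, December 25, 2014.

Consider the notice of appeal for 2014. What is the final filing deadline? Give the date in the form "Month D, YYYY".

December 26, 2014

The statutory due date is December 25, 2014.
December 25, 2014 falls on a listed holiday. Rolling to the next business day gives December 26, 2014, a Friday.
The final due date is December 26, 2014.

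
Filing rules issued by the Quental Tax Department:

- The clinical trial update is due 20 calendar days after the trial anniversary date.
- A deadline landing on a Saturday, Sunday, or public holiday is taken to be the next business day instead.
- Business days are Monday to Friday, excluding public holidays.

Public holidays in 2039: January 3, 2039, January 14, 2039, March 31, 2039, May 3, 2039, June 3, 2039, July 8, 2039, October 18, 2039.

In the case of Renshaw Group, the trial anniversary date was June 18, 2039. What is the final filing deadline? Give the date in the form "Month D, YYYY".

July 11, 2039

20 calendar days after June 18, 2039 is July 8, 2039.
July 8, 2039 is a listed holiday; the next business day is July 11, 2039 (Monday).
Final deadline: July 11, 2039.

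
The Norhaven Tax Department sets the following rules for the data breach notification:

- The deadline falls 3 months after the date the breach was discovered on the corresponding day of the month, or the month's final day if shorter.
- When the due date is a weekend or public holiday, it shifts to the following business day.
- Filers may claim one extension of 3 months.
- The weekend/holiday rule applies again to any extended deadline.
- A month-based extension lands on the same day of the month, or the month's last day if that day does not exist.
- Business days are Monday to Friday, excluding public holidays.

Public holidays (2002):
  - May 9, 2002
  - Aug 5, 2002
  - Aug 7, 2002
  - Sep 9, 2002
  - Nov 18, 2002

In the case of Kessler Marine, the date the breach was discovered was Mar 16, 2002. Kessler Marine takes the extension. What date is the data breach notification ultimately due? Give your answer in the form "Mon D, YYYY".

Sep 17, 2002

Moving 3 months forward from Mar 16, 2002 on the corresponding day gives Jun 16, 2002.
Because Jun 16, 2002 is a Sunday, the deadline becomes Jun 17, 2002 (Monday).
The 3 months extension carries Jun 17, 2002 to Sep 17, 2002.
Sep 17, 2002 falls on a Tuesday, which is a business day, so no adjustment is needed.
So the filing is due Sep 17, 2002.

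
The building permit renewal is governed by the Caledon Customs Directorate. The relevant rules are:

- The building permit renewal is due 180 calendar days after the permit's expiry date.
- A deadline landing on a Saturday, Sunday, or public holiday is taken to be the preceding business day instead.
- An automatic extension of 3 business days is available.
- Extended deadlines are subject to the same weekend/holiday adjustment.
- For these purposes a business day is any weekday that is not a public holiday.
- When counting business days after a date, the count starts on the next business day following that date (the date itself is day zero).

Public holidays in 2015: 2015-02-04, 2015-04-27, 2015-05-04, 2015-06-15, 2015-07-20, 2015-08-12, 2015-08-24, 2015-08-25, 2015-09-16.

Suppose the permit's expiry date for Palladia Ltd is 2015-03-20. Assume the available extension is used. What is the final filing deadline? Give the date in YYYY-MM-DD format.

2015-09-21

From 2015-03-20, 180 calendar days later is 2015-09-16.
2015-09-16 is a listed holiday; the preceding business day is 2015-09-15 (Tuesday).
Counting 3 further business days from 2015-09-15 reaches 2015-09-21.
Since 2015-09-21 is a Monday and not a holiday, the date is unchanged.
Deadline: 2015-09-21.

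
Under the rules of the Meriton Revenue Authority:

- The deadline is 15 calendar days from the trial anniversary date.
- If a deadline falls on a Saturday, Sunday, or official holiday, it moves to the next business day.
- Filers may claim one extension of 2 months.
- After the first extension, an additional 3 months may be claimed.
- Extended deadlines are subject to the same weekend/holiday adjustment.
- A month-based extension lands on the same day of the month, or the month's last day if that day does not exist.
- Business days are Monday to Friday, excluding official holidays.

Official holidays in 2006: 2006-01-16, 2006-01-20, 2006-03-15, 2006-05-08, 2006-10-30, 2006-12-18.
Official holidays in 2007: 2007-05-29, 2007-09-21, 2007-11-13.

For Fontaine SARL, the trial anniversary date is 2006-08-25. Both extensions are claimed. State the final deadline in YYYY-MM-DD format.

Adding 15 calendar days to 2006-08-25 gives 2006-09-09.
2006-09-09 is a Saturday; the next business day is 2006-09-11 (Monday).
Add 2 months to 2006-09-11: 2006-11-11.
Because 2006-11-11 is a Saturday, the deadline becomes 2006-11-13 (Monday).
The 3 months extension carries 2006-11-13 to 2007-02-13.
Since 2007-02-13 is a Tuesday and not a holiday, the date is unchanged.
The final due date is 2007-02-13.

2007-02-13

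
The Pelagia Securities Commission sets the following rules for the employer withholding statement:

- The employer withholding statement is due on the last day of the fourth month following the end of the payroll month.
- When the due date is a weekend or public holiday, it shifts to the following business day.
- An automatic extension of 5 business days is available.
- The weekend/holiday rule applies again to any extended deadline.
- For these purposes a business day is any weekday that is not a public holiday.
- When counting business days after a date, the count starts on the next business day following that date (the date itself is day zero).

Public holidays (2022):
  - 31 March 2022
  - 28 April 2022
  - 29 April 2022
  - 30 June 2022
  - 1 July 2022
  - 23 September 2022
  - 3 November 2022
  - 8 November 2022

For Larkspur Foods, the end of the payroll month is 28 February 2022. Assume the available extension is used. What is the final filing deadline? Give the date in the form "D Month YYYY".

11 July 2022

The fourth month after 28 February 2022 is June 2022, whose last day is 30 June 2022.
30 June 2022 is a listed holiday; the next business day is 4 July 2022 (Monday).
The 5-business-day extension runs from 4 July 2022 to 11 July 2022.
Since 11 July 2022 is a Monday and not a holiday, the date is unchanged.
So the filing is due 11 July 2022.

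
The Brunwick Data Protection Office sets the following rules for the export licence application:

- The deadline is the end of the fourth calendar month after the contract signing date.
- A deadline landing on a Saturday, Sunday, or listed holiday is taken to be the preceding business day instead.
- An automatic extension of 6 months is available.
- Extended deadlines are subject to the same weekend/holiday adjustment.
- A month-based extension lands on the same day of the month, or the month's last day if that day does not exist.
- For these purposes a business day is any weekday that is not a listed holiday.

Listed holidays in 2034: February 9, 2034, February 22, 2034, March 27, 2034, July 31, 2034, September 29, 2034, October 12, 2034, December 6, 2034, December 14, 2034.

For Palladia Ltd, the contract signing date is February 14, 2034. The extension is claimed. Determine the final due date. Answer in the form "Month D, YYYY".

4 months after February 14, 2034 is June 2034; that month ends on June 30, 2034.
Since June 30, 2034 is a Friday and not a holiday, the date is unchanged.
Add 6 months to June 30, 2034: December 30, 2034.
December 30, 2034 is a Saturday; the preceding business day is December 29, 2034 (Friday).
The final due date is December 29, 2034.

December 29, 2034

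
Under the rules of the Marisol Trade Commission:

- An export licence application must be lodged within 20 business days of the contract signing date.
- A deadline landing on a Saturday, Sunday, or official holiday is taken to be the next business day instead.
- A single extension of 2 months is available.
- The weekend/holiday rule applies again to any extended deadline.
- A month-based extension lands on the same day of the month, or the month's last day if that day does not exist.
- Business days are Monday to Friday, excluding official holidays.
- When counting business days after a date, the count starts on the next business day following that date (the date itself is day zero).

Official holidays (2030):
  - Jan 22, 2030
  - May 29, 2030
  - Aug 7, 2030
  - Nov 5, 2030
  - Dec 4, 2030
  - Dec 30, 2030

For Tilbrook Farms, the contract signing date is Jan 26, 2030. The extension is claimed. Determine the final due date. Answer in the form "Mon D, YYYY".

Apr 22, 2030

20 business days after Jan 26, 2030, excluding weekends and holidays, is Feb 22, 2030.
Feb 22, 2030 (Friday) is already a business day.
Add 2 months to Feb 22, 2030: Apr 22, 2030.
Since Apr 22, 2030 is a Monday and not a holiday, the date is unchanged.
So the filing is due Apr 22, 2030.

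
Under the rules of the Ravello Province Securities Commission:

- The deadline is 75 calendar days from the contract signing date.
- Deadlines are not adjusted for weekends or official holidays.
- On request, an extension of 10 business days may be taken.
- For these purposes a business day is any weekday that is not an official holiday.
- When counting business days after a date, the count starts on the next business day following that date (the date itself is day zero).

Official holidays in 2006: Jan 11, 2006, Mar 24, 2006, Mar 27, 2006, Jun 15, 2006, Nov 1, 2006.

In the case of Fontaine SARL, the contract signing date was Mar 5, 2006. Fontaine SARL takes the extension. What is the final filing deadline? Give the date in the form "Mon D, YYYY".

Jun 2, 2006

75 calendar days after Mar 5, 2006 is May 19, 2006.
May 19, 2006 falls on a Friday. The rules make no weekend/holiday allowance, so it remains May 19, 2006.
Applying the 10-business-day extension: 10 business days after May 19, 2006 is Jun 2, 2006.
Jun 2, 2006 is a Friday; no weekend or holiday adjustment applies.
The final due date is Jun 2, 2006.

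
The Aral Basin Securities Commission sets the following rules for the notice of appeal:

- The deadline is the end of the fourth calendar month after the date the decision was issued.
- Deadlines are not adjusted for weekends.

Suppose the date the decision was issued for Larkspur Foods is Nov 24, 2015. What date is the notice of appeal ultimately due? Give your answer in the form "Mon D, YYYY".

The fourth month after Nov 24, 2015 is March 2016, whose last day is Mar 31, 2016.
Mar 31, 2016 falls on a Thursday. The rules make no weekend/holiday allowance, so it remains Mar 31, 2016.
The final due date is Mar 31, 2016.

Mar 31, 2016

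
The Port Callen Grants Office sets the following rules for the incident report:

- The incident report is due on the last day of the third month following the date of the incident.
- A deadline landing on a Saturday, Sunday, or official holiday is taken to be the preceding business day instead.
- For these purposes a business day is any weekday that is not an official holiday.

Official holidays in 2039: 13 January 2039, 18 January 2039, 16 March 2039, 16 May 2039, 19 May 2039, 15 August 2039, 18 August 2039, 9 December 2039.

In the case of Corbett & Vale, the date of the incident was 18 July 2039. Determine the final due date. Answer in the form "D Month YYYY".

31 October 2039

3 months after 18 July 2039 falls in October 2039; the last day of that month is 31 October 2039.
Since 31 October 2039 is a Monday and not a holiday, the date is unchanged.
Final deadline: 31 October 2039.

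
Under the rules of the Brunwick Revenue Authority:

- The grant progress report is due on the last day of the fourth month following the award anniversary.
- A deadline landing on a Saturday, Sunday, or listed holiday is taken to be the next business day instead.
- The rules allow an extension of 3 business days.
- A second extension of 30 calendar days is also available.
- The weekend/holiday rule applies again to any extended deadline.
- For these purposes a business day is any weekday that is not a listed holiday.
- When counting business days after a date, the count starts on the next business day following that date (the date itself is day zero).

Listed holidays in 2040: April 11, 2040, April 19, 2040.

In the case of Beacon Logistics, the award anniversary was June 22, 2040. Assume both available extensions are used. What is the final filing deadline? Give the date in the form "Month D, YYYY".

4 months after June 22, 2040 is October 2040; that month ends on October 31, 2040.
October 31, 2040 (Wednesday) is already a business day.
Counting 3 further business days from October 31, 2040 reaches November 5, 2040.
November 5, 2040 falls on a Monday, which is a business day, so no adjustment is needed.
Add the 30 calendar-day extension to November 5, 2040: December 5, 2040.
December 5, 2040 falls on a Wednesday, which is a business day, so no adjustment is needed.
The final due date is December 5, 2040.

December 5, 2040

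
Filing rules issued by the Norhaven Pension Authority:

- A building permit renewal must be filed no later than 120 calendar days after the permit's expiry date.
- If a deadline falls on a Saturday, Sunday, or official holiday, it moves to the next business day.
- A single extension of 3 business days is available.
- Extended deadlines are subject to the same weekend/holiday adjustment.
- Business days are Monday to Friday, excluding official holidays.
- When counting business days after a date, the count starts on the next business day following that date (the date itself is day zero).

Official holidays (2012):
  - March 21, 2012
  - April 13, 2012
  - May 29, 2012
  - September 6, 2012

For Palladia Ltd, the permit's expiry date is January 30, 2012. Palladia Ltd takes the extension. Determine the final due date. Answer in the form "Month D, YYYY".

June 4, 2012

Trigger date January 30, 2012 + 120 calendar days = May 29, 2012.
May 29, 2012 is a listed holiday; the next business day is May 30, 2012 (Wednesday).
Applying the 3-business-day extension: 3 business days after May 30, 2012 is June 4, 2012.
June 4, 2012 falls on a Monday, which is a business day, so no adjustment is needed.
The final due date is June 4, 2012.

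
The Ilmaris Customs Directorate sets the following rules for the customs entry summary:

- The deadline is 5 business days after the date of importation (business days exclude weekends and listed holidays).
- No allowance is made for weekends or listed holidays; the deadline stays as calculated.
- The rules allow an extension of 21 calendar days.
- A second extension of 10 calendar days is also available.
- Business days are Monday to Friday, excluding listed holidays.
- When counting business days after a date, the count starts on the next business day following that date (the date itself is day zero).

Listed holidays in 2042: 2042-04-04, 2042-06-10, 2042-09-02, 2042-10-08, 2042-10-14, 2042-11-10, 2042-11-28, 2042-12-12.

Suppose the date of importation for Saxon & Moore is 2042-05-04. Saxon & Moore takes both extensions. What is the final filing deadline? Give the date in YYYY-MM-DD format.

2042-06-09

Counting 5 business days after 2042-05-04 (skipping weekends and listed holidays) reaches 2042-05-09.
No adjustment is made for weekends or holidays, so 2042-05-09 stands.
Add the 21 calendar-day extension to 2042-05-09: 2042-05-30.
2042-05-30 is a Friday; no weekend or holiday adjustment applies.
The 10-calendar-day extension moves the deadline from 2042-05-30 to 2042-06-09.
2042-06-09 falls on a Monday. The rules make no weekend/holiday allowance, so it remains 2042-06-09.
Final deadline: 2042-06-09.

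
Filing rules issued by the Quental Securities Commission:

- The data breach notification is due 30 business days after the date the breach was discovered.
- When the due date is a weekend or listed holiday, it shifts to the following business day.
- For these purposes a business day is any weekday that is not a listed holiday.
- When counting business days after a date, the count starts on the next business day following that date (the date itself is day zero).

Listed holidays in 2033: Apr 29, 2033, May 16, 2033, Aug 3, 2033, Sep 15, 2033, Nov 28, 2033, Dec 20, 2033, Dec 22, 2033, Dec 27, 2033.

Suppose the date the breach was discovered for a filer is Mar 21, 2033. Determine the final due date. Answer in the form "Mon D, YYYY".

Counting 30 business days after Mar 21, 2033 (skipping weekends and listed holidays) reaches May 3, 2033.
May 3, 2033 (Tuesday) is already a business day.
Deadline: May 3, 2033.

May 3, 2033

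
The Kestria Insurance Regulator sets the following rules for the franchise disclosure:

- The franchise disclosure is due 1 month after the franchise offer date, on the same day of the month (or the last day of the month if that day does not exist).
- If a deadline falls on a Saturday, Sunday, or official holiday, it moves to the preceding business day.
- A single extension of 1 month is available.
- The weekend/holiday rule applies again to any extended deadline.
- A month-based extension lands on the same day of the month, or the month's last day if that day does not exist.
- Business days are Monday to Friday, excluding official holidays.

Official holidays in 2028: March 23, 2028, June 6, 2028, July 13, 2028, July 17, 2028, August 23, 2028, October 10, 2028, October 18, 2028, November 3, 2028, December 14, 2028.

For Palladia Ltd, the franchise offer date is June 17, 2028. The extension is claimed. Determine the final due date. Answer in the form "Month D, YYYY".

August 14, 2028

1 month after June 17, 2028, on the same day of the month, is July 17, 2028.
July 17, 2028 is a listed holiday, so it moves to the preceding business day, July 14, 2028 (Friday).
The 1 month extension carries July 14, 2028 to August 14, 2028.
Since August 14, 2028 is a Monday and not a holiday, the date is unchanged.
The final due date is August 14, 2028.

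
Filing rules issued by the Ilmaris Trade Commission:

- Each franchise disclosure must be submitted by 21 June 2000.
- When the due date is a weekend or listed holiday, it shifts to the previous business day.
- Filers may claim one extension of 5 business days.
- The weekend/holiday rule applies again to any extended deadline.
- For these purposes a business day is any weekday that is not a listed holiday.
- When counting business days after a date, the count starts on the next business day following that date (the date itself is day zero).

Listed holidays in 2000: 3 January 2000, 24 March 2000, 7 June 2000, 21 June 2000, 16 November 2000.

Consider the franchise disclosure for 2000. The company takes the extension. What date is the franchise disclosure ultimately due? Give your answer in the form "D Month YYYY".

Start from the fixed due date, 21 June 2000.
21 June 2000 falls on a listed holiday. Rolling to the preceding business day gives 20 June 2000, a Tuesday.
Counting 5 further business days from 20 June 2000 reaches 28 June 2000.
28 June 2000 (Wednesday) is already a business day.
Deadline: 28 June 2000.

28 June 2000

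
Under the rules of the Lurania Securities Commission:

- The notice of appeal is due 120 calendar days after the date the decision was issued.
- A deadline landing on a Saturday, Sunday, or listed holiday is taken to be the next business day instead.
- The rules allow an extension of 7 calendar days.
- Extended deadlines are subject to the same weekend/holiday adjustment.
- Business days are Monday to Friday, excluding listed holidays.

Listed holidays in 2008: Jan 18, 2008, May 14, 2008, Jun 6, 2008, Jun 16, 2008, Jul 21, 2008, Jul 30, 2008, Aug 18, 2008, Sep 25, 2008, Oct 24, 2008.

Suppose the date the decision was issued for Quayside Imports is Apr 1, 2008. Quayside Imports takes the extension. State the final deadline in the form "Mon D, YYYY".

Aug 7, 2008

From Apr 1, 2008, 120 calendar days later is Jul 30, 2008.
Jul 30, 2008 is a listed holiday; the next business day is Jul 31, 2008 (Thursday).
Add the 7 calendar-day extension to Jul 31, 2008: Aug 7, 2008.
Aug 7, 2008 falls on a Thursday, which is a business day, so no adjustment is needed.
Final deadline: Aug 7, 2008.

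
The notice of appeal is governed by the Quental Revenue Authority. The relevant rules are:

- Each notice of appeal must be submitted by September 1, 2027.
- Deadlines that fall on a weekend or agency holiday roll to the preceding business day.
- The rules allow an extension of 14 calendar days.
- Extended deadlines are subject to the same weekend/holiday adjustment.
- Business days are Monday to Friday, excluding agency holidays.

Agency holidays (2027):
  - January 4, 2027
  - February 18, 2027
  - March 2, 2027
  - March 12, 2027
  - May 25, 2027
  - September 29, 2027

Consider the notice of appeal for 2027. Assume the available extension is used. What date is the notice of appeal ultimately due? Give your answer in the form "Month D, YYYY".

September 15, 2027

Start from the fixed due date, September 1, 2027.
September 1, 2027 (Wednesday) is already a business day.
The 14-calendar-day extension moves the deadline from September 1, 2027 to September 15, 2027.
September 15, 2027 (Wednesday) is already a business day.
Deadline: September 15, 2027.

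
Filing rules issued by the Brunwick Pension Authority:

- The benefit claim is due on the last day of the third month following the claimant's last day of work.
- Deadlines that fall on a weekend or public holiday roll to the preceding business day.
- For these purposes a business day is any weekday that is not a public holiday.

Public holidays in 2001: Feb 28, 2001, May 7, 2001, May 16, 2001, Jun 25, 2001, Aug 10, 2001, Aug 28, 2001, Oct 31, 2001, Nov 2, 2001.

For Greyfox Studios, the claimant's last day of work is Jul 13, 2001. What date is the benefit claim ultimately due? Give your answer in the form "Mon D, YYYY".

The third month after Jul 13, 2001 is October 2001, whose last day is Oct 31, 2001.
Oct 31, 2001 is a listed holiday; the preceding business day is Oct 30, 2001 (Tuesday).
So the filing is due Oct 30, 2001.

Oct 30, 2001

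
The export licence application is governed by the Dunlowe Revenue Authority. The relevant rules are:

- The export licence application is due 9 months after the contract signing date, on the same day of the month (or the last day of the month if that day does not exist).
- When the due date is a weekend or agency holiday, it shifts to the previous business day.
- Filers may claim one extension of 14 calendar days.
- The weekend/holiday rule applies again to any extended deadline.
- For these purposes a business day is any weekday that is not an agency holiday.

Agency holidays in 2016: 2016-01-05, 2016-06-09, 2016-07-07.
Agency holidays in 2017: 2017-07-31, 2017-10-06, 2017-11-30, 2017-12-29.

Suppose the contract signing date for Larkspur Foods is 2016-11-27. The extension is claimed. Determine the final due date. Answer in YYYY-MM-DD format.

2017-09-08

9 months after 2016-11-27, on the same day of the month, is 2017-08-27.
Because 2017-08-27 is a Sunday, the deadline becomes 2017-08-25 (Friday).
Add the 14 calendar-day extension to 2017-08-25: 2017-09-08.
2017-09-08 is a Friday and not a listed holiday, so it stands.
The final due date is 2017-09-08.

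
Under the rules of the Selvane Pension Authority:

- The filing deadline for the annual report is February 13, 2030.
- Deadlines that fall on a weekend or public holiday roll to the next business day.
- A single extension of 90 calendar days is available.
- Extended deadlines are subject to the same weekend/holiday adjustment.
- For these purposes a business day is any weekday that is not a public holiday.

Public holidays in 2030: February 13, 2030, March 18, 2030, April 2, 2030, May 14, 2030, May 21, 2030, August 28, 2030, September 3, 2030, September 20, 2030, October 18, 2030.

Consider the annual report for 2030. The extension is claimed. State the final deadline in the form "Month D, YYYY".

The stated deadline is February 13, 2030.
February 13, 2030 is a listed holiday, so it moves to the next business day, February 14, 2030 (Thursday).
With the 90-day extension, February 14, 2030 becomes May 15, 2030.
May 15, 2030 falls on a Wednesday, which is a business day, so no adjustment is needed.
Final deadline: May 15, 2030.

May 15, 2030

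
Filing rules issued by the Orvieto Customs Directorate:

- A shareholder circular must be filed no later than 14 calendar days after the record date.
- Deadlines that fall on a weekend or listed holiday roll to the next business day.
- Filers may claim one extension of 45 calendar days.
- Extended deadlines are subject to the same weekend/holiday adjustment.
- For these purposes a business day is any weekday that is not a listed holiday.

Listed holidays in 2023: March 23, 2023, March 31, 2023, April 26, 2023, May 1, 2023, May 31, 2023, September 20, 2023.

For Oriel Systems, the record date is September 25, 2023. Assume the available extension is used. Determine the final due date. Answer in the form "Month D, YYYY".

Adding 14 calendar days to September 25, 2023 gives October 9, 2023.
October 9, 2023 falls on a Monday, which is a business day, so no adjustment is needed.
With the 45-day extension, October 9, 2023 becomes November 23, 2023.
November 23, 2023 is a Thursday and not a listed holiday, so it stands.
The final due date is November 23, 2023.

November 23, 2023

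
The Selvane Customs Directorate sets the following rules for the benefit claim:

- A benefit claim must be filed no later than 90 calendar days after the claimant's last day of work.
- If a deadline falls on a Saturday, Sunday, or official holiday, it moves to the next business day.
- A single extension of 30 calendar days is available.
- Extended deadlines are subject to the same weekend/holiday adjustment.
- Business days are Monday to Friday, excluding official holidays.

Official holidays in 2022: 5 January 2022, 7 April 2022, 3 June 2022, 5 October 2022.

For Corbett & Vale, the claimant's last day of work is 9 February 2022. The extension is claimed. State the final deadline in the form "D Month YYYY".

9 June 2022

From 9 February 2022, 90 calendar days later is 10 May 2022.
10 May 2022 is a Tuesday and not a listed holiday, so it stands.
Applying the 30-calendar-day extension: 10 May 2022 + 30 days = 9 June 2022.
9 June 2022 is a Thursday and not a listed holiday, so it stands.
So the filing is due 9 June 2022.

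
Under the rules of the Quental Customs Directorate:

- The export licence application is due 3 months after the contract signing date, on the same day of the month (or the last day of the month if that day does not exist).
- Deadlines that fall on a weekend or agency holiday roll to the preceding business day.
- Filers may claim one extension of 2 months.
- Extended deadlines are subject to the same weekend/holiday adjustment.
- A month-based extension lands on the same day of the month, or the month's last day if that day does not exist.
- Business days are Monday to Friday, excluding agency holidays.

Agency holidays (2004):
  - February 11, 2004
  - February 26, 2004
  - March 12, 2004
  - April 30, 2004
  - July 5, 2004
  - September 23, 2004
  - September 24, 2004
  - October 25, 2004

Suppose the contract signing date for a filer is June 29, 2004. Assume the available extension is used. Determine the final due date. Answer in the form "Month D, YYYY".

November 29, 2004

3 months after June 29, 2004, on the same day of the month, is September 29, 2004.
September 29, 2004 falls on a Wednesday, which is a business day, so no adjustment is needed.
The 2 months extension carries September 29, 2004 to November 29, 2004.
November 29, 2004 (Monday) is already a business day.
So the filing is due November 29, 2004.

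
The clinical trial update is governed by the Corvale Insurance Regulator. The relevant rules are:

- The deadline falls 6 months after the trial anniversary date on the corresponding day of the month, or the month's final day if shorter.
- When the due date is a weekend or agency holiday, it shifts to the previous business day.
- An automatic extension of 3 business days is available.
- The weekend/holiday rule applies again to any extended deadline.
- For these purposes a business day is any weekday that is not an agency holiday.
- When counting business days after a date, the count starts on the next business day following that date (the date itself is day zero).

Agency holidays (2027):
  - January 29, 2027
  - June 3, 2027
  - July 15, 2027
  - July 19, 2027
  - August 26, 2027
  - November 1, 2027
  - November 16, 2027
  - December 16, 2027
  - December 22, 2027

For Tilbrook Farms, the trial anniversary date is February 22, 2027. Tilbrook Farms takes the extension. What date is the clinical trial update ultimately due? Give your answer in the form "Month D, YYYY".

6 months from February 22, 2027 is August 22, 2027.
August 22, 2027 is a Sunday; the preceding business day is August 20, 2027 (Friday).
Applying the 3-business-day extension: 3 business days after August 20, 2027 is August 25, 2027.
August 25, 2027 (Wednesday) is already a business day.
Deadline: August 25, 2027.

August 25, 2027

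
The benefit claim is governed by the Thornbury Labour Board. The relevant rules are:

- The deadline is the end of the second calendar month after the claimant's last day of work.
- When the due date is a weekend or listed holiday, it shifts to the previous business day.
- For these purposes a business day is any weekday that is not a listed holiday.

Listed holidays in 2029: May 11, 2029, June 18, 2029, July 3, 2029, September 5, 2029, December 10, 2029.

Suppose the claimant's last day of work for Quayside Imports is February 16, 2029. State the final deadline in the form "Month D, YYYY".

April 30, 2029

2 months after February 16, 2029 is April 2029; that month ends on April 30, 2029.
April 30, 2029 falls on a Monday, which is a business day, so no adjustment is needed.
Final deadline: April 30, 2029.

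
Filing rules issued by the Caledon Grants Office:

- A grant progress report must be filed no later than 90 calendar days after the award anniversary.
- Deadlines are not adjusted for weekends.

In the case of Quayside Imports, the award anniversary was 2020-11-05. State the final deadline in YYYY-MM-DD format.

Trigger date 2020-11-05 + 90 calendar days = 2021-02-03.
2021-02-03 falls on a Wednesday. The rules make no weekend/holiday allowance, so it remains 2021-02-03.
Deadline: 2021-02-03.

2021-02-03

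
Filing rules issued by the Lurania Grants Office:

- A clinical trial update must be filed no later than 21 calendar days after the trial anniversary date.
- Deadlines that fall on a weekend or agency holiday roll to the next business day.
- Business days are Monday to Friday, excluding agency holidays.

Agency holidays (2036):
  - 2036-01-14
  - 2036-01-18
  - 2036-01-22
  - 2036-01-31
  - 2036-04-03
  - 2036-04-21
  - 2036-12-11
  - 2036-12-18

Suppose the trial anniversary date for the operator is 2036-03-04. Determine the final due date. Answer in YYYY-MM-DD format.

2036-03-25

Trigger date 2036-03-04 + 21 calendar days = 2036-03-25.
2036-03-25 falls on a Tuesday, which is a business day, so no adjustment is needed.
Deadline: 2036-03-25.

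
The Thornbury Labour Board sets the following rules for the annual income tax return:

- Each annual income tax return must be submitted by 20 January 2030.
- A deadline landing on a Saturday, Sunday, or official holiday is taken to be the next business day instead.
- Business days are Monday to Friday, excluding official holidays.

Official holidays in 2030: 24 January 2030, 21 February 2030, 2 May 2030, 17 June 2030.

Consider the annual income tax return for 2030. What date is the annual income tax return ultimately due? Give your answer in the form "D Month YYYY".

21 January 2030

The stated deadline is 20 January 2030.
20 January 2030 is a Sunday; the next business day is 21 January 2030 (Monday).
Deadline: 21 January 2030.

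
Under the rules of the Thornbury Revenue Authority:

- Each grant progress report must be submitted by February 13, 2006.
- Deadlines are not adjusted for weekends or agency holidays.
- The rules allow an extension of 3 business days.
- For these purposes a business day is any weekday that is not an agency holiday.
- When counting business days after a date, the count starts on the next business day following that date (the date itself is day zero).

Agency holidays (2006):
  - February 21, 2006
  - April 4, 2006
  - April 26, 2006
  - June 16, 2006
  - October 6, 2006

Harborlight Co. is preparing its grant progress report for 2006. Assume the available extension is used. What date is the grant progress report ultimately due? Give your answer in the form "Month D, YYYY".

Start from the fixed due date, February 13, 2006.
February 13, 2006 falls on a Monday. The rules make no weekend/holiday allowance, so it remains February 13, 2006.
Applying the 3-business-day extension: 3 business days after February 13, 2006 is February 16, 2006.
February 16, 2006 is a Thursday; no weekend or holiday adjustment applies.
Deadline: February 16, 2006.

February 16, 2006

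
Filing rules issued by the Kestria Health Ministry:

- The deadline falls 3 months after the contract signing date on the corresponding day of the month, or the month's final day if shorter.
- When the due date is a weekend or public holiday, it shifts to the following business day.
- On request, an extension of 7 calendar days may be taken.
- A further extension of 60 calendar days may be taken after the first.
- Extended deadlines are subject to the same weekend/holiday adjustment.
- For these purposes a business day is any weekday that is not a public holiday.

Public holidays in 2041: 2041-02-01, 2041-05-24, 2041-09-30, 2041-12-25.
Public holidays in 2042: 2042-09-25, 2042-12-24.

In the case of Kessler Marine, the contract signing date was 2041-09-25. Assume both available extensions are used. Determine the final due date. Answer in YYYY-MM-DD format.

3 months from 2041-09-25 is 2041-12-25.
2041-12-25 is a listed holiday; the next business day is 2041-12-26 (Thursday).
Applying the 7-calendar-day extension: 2041-12-26 + 7 days = 2042-01-02.
2042-01-02 (Thursday) is already a business day.
Add the 60 calendar-day extension to 2042-01-02: 2042-03-03.
Since 2042-03-03 is a Monday and not a holiday, the date is unchanged.
So the filing is due 2042-03-03.

2042-03-03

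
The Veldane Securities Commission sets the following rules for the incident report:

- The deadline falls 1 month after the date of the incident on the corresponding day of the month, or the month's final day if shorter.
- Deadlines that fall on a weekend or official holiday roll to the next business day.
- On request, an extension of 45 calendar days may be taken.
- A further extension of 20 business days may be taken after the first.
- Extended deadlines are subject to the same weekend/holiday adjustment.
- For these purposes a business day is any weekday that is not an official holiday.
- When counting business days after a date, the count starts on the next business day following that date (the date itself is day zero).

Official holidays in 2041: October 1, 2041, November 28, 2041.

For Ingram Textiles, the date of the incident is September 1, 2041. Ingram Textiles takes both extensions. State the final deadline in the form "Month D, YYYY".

December 17, 2041

Moving 1 month forward from September 1, 2041 on the corresponding day gives October 1, 2041.
October 1, 2041 falls on a listed holiday. Rolling to the next business day gives October 2, 2041, a Wednesday.
Applying the 45-calendar-day extension: October 2, 2041 + 45 days = November 16, 2041.
Because November 16, 2041 is a Saturday, the deadline becomes November 18, 2041 (Monday).
Applying the 20-business-day extension: 20 business days after November 18, 2041 is December 17, 2041.
Since December 17, 2041 is a Tuesday and not a holiday, the date is unchanged.
Final deadline: December 17, 2041.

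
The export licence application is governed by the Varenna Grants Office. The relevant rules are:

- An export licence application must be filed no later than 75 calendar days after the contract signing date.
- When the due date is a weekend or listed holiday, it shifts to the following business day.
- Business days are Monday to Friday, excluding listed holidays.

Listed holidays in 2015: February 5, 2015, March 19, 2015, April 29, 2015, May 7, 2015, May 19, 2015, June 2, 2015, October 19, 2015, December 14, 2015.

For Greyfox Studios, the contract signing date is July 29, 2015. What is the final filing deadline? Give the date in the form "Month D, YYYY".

Trigger date July 29, 2015 + 75 calendar days = October 12, 2015.
October 12, 2015 falls on a Monday, which is a business day, so no adjustment is needed.
So the filing is due October 12, 2015.

October 12, 2015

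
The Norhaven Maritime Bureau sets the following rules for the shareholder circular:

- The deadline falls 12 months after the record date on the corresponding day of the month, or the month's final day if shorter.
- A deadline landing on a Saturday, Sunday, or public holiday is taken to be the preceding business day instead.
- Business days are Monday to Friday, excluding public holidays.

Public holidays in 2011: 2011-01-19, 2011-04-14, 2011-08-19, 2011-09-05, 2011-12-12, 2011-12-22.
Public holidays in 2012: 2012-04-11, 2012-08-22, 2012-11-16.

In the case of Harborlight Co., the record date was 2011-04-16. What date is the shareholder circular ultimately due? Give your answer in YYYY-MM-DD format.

12 months after 2011-04-16, on the same day of the month, is 2012-04-16.
2012-04-16 is a Monday and not a listed holiday, so it stands.
Final deadline: 2012-04-16.

2012-04-16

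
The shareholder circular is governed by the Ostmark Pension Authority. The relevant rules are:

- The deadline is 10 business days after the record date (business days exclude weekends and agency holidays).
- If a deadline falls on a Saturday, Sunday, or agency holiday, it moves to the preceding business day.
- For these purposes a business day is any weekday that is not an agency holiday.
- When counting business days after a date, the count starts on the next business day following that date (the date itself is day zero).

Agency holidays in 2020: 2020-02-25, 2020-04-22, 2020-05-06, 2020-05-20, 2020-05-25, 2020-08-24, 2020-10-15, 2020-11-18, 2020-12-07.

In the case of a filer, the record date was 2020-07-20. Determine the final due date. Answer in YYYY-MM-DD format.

2020-08-03

Counting 10 business days after 2020-07-20 (skipping weekends and listed holidays) reaches 2020-08-03.
2020-08-03 falls on a Monday, which is a business day, so no adjustment is needed.
The final due date is 2020-08-03.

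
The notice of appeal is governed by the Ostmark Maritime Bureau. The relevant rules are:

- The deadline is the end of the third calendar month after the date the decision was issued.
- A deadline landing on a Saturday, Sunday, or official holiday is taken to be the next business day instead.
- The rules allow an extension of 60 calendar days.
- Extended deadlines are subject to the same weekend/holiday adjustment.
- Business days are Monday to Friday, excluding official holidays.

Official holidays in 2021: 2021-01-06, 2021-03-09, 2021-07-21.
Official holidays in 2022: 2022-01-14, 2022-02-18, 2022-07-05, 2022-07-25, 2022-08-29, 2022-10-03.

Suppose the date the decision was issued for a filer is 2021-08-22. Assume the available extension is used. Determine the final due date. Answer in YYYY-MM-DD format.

3 months after 2021-08-22 is November 2021; that month ends on 2021-11-30.
2021-11-30 falls on a Tuesday, which is a business day, so no adjustment is needed.
The 60-calendar-day extension moves the deadline from 2021-11-30 to 2022-01-29.
2022-01-29 is a Saturday, so it moves to the next business day, 2022-01-31 (Monday).
Deadline: 2022-01-31.

2022-01-31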